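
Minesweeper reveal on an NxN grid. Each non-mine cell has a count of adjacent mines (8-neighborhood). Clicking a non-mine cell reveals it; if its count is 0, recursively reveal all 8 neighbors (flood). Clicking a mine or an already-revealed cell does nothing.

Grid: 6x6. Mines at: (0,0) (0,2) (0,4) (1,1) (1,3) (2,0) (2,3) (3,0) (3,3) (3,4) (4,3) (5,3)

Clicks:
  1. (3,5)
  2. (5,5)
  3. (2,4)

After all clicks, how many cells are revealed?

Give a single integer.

Click 1 (3,5) count=1: revealed 1 new [(3,5)] -> total=1
Click 2 (5,5) count=0: revealed 4 new [(4,4) (4,5) (5,4) (5,5)] -> total=5
Click 3 (2,4) count=4: revealed 1 new [(2,4)] -> total=6

Answer: 6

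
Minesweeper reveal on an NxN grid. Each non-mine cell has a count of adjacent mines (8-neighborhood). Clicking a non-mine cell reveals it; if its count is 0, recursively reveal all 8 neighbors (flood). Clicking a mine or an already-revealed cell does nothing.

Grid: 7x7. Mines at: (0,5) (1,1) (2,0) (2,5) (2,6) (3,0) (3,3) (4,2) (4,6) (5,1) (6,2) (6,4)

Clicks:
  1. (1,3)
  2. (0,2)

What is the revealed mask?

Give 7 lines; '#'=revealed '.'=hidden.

Answer: ..###..
..###..
..###..
.......
.......
.......
.......

Derivation:
Click 1 (1,3) count=0: revealed 9 new [(0,2) (0,3) (0,4) (1,2) (1,3) (1,4) (2,2) (2,3) (2,4)] -> total=9
Click 2 (0,2) count=1: revealed 0 new [(none)] -> total=9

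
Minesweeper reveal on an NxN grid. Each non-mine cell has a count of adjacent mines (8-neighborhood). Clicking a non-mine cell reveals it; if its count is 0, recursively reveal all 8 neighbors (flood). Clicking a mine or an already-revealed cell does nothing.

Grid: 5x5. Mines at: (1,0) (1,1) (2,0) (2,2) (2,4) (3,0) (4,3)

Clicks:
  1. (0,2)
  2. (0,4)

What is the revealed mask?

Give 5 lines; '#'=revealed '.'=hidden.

Answer: ..###
..###
.....
.....
.....

Derivation:
Click 1 (0,2) count=1: revealed 1 new [(0,2)] -> total=1
Click 2 (0,4) count=0: revealed 5 new [(0,3) (0,4) (1,2) (1,3) (1,4)] -> total=6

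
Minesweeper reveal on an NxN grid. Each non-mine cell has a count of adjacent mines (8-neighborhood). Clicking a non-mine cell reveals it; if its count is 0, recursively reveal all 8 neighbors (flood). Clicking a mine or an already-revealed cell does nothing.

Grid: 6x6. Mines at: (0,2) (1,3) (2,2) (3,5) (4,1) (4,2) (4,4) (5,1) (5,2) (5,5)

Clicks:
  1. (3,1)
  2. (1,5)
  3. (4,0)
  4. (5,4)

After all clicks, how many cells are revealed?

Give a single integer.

Answer: 9

Derivation:
Click 1 (3,1) count=3: revealed 1 new [(3,1)] -> total=1
Click 2 (1,5) count=0: revealed 6 new [(0,4) (0,5) (1,4) (1,5) (2,4) (2,5)] -> total=7
Click 3 (4,0) count=2: revealed 1 new [(4,0)] -> total=8
Click 4 (5,4) count=2: revealed 1 new [(5,4)] -> total=9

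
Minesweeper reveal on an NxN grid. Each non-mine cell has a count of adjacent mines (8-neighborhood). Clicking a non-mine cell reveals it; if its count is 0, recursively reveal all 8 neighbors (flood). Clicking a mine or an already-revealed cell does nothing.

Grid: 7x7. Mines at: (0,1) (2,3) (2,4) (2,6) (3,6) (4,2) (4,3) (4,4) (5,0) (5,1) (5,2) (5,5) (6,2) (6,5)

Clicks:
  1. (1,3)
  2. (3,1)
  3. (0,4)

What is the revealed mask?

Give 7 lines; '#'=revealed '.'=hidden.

Click 1 (1,3) count=2: revealed 1 new [(1,3)] -> total=1
Click 2 (3,1) count=1: revealed 1 new [(3,1)] -> total=2
Click 3 (0,4) count=0: revealed 9 new [(0,2) (0,3) (0,4) (0,5) (0,6) (1,2) (1,4) (1,5) (1,6)] -> total=11

Answer: ..#####
..#####
.......
.#.....
.......
.......
.......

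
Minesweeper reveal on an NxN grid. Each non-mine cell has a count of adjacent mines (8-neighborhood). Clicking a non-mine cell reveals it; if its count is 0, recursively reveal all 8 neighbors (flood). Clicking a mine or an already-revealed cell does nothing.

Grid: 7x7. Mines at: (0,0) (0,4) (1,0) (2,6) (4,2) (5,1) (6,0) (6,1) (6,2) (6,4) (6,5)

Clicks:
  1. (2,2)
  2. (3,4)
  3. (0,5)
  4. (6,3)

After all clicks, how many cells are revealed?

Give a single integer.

Answer: 29

Derivation:
Click 1 (2,2) count=0: revealed 27 new [(0,1) (0,2) (0,3) (1,1) (1,2) (1,3) (1,4) (1,5) (2,1) (2,2) (2,3) (2,4) (2,5) (3,1) (3,2) (3,3) (3,4) (3,5) (3,6) (4,3) (4,4) (4,5) (4,6) (5,3) (5,4) (5,5) (5,6)] -> total=27
Click 2 (3,4) count=0: revealed 0 new [(none)] -> total=27
Click 3 (0,5) count=1: revealed 1 new [(0,5)] -> total=28
Click 4 (6,3) count=2: revealed 1 new [(6,3)] -> total=29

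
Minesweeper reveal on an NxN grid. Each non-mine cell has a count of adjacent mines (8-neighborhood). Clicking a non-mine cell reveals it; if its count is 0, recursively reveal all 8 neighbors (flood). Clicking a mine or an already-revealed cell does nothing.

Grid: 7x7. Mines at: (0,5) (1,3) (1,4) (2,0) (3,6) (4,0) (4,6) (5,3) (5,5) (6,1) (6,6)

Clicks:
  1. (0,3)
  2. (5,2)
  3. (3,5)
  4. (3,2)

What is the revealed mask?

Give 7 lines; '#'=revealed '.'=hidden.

Click 1 (0,3) count=2: revealed 1 new [(0,3)] -> total=1
Click 2 (5,2) count=2: revealed 1 new [(5,2)] -> total=2
Click 3 (3,5) count=2: revealed 1 new [(3,5)] -> total=3
Click 4 (3,2) count=0: revealed 14 new [(2,1) (2,2) (2,3) (2,4) (2,5) (3,1) (3,2) (3,3) (3,4) (4,1) (4,2) (4,3) (4,4) (4,5)] -> total=17

Answer: ...#...
.......
.#####.
.#####.
.#####.
..#....
.......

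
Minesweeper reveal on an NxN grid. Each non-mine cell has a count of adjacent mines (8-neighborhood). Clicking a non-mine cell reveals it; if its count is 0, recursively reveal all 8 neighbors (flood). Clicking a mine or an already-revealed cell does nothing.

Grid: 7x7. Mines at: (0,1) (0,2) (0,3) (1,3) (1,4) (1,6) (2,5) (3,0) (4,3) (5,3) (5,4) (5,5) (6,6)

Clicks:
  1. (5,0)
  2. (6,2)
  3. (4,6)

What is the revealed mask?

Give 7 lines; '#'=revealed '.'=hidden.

Answer: .......
.......
.......
.......
###...#
###....
###....

Derivation:
Click 1 (5,0) count=0: revealed 9 new [(4,0) (4,1) (4,2) (5,0) (5,1) (5,2) (6,0) (6,1) (6,2)] -> total=9
Click 2 (6,2) count=1: revealed 0 new [(none)] -> total=9
Click 3 (4,6) count=1: revealed 1 new [(4,6)] -> total=10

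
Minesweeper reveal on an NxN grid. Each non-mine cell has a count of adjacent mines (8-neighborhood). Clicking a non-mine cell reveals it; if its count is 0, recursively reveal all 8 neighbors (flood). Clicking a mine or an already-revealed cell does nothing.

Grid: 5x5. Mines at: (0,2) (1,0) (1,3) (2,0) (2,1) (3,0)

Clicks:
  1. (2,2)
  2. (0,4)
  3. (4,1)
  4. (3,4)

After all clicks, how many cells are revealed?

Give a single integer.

Click 1 (2,2) count=2: revealed 1 new [(2,2)] -> total=1
Click 2 (0,4) count=1: revealed 1 new [(0,4)] -> total=2
Click 3 (4,1) count=1: revealed 1 new [(4,1)] -> total=3
Click 4 (3,4) count=0: revealed 9 new [(2,3) (2,4) (3,1) (3,2) (3,3) (3,4) (4,2) (4,3) (4,4)] -> total=12

Answer: 12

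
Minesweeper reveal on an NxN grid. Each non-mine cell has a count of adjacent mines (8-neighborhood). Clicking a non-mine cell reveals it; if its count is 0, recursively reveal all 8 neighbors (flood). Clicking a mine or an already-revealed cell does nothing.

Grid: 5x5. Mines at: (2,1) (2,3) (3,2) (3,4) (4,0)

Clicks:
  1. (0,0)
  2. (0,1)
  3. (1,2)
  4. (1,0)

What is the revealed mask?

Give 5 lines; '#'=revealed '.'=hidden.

Answer: #####
#####
.....
.....
.....

Derivation:
Click 1 (0,0) count=0: revealed 10 new [(0,0) (0,1) (0,2) (0,3) (0,4) (1,0) (1,1) (1,2) (1,3) (1,4)] -> total=10
Click 2 (0,1) count=0: revealed 0 new [(none)] -> total=10
Click 3 (1,2) count=2: revealed 0 new [(none)] -> total=10
Click 4 (1,0) count=1: revealed 0 new [(none)] -> total=10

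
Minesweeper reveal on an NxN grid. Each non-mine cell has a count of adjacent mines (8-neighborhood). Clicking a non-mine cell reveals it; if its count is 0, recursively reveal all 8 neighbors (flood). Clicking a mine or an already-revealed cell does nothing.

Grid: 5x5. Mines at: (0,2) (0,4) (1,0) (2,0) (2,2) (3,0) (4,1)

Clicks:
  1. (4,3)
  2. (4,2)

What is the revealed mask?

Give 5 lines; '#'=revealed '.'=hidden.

Click 1 (4,3) count=0: revealed 10 new [(1,3) (1,4) (2,3) (2,4) (3,2) (3,3) (3,4) (4,2) (4,3) (4,4)] -> total=10
Click 2 (4,2) count=1: revealed 0 new [(none)] -> total=10

Answer: .....
...##
...##
..###
..###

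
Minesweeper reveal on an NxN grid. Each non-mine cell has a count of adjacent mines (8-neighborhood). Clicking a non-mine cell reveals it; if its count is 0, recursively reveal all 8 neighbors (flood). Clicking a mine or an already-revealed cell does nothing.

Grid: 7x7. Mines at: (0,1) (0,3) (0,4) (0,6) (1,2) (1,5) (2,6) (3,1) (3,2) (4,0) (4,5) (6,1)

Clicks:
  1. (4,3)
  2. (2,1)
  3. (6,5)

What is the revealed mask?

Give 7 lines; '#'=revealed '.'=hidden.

Answer: .......
.......
.#.....
.......
..###..
..#####
..#####

Derivation:
Click 1 (4,3) count=1: revealed 1 new [(4,3)] -> total=1
Click 2 (2,1) count=3: revealed 1 new [(2,1)] -> total=2
Click 3 (6,5) count=0: revealed 12 new [(4,2) (4,4) (5,2) (5,3) (5,4) (5,5) (5,6) (6,2) (6,3) (6,4) (6,5) (6,6)] -> total=14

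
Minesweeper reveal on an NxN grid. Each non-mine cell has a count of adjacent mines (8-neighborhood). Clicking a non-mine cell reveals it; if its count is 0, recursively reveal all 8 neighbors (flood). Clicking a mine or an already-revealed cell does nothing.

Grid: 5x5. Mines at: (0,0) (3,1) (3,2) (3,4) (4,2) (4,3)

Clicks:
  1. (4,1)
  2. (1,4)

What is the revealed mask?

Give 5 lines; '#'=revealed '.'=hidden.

Click 1 (4,1) count=3: revealed 1 new [(4,1)] -> total=1
Click 2 (1,4) count=0: revealed 12 new [(0,1) (0,2) (0,3) (0,4) (1,1) (1,2) (1,3) (1,4) (2,1) (2,2) (2,3) (2,4)] -> total=13

Answer: .####
.####
.####
.....
.#...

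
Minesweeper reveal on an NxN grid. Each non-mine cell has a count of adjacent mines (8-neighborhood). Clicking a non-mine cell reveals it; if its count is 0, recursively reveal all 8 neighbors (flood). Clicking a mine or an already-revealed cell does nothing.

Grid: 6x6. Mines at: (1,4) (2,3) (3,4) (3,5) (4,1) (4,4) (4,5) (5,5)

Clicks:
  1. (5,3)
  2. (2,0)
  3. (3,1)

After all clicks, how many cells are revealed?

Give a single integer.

Answer: 15

Derivation:
Click 1 (5,3) count=1: revealed 1 new [(5,3)] -> total=1
Click 2 (2,0) count=0: revealed 14 new [(0,0) (0,1) (0,2) (0,3) (1,0) (1,1) (1,2) (1,3) (2,0) (2,1) (2,2) (3,0) (3,1) (3,2)] -> total=15
Click 3 (3,1) count=1: revealed 0 new [(none)] -> total=15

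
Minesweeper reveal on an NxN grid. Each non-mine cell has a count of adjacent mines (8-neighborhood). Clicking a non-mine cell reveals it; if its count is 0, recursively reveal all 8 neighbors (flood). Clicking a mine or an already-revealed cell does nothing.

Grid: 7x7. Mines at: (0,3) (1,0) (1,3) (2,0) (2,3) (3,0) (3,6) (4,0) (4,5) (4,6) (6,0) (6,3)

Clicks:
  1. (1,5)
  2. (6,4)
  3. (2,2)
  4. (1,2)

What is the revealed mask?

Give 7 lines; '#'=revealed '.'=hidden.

Click 1 (1,5) count=0: revealed 9 new [(0,4) (0,5) (0,6) (1,4) (1,5) (1,6) (2,4) (2,5) (2,6)] -> total=9
Click 2 (6,4) count=1: revealed 1 new [(6,4)] -> total=10
Click 3 (2,2) count=2: revealed 1 new [(2,2)] -> total=11
Click 4 (1,2) count=3: revealed 1 new [(1,2)] -> total=12

Answer: ....###
..#.###
..#.###
.......
.......
.......
....#..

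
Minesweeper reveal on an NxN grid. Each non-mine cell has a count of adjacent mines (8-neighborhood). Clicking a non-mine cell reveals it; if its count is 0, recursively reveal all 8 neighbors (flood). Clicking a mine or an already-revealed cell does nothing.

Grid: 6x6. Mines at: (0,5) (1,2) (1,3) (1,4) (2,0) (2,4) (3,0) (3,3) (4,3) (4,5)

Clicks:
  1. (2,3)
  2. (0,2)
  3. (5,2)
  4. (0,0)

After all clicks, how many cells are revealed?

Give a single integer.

Click 1 (2,3) count=5: revealed 1 new [(2,3)] -> total=1
Click 2 (0,2) count=2: revealed 1 new [(0,2)] -> total=2
Click 3 (5,2) count=1: revealed 1 new [(5,2)] -> total=3
Click 4 (0,0) count=0: revealed 4 new [(0,0) (0,1) (1,0) (1,1)] -> total=7

Answer: 7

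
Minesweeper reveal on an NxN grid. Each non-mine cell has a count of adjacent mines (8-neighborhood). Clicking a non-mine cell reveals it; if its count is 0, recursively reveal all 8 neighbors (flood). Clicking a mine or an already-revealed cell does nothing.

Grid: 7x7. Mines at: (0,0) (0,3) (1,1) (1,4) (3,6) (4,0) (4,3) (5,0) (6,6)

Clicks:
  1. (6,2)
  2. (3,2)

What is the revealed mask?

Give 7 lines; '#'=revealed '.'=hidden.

Click 1 (6,2) count=0: revealed 10 new [(5,1) (5,2) (5,3) (5,4) (5,5) (6,1) (6,2) (6,3) (6,4) (6,5)] -> total=10
Click 2 (3,2) count=1: revealed 1 new [(3,2)] -> total=11

Answer: .......
.......
.......
..#....
.......
.#####.
.#####.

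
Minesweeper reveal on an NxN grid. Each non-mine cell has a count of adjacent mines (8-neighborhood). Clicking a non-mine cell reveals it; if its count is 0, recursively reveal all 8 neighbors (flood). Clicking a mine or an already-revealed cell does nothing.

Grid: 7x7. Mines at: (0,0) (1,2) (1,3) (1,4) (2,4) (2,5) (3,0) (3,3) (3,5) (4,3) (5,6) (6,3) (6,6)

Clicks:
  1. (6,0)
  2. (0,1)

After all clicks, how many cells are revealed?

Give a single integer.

Answer: 10

Derivation:
Click 1 (6,0) count=0: revealed 9 new [(4,0) (4,1) (4,2) (5,0) (5,1) (5,2) (6,0) (6,1) (6,2)] -> total=9
Click 2 (0,1) count=2: revealed 1 new [(0,1)] -> total=10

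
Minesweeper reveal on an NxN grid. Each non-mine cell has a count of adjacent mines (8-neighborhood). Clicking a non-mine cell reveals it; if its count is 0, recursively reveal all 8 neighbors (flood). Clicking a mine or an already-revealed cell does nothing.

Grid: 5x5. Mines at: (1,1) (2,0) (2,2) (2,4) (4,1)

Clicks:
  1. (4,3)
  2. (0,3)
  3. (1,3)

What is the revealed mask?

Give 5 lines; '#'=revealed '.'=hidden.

Click 1 (4,3) count=0: revealed 6 new [(3,2) (3,3) (3,4) (4,2) (4,3) (4,4)] -> total=6
Click 2 (0,3) count=0: revealed 6 new [(0,2) (0,3) (0,4) (1,2) (1,3) (1,4)] -> total=12
Click 3 (1,3) count=2: revealed 0 new [(none)] -> total=12

Answer: ..###
..###
.....
..###
..###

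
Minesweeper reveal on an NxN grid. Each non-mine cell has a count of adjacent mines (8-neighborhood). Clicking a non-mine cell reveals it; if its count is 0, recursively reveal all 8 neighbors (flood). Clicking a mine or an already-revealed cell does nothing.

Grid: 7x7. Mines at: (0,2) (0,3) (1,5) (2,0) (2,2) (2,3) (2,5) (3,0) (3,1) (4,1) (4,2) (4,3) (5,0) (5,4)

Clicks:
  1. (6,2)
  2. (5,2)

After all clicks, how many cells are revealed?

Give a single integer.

Answer: 6

Derivation:
Click 1 (6,2) count=0: revealed 6 new [(5,1) (5,2) (5,3) (6,1) (6,2) (6,3)] -> total=6
Click 2 (5,2) count=3: revealed 0 new [(none)] -> total=6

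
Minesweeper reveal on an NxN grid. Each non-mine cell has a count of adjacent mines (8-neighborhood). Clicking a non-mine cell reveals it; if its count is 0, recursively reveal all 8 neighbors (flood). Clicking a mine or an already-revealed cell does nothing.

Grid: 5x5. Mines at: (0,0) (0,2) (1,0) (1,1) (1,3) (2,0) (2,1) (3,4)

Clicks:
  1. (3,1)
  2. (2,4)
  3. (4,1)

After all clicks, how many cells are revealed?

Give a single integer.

Answer: 9

Derivation:
Click 1 (3,1) count=2: revealed 1 new [(3,1)] -> total=1
Click 2 (2,4) count=2: revealed 1 new [(2,4)] -> total=2
Click 3 (4,1) count=0: revealed 7 new [(3,0) (3,2) (3,3) (4,0) (4,1) (4,2) (4,3)] -> total=9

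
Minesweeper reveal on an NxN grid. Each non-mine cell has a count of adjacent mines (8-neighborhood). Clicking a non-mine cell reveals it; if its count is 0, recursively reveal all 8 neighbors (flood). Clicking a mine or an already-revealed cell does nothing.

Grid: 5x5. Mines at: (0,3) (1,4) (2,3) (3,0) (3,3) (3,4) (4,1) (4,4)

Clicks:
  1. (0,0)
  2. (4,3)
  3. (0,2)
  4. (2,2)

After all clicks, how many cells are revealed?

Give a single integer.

Click 1 (0,0) count=0: revealed 9 new [(0,0) (0,1) (0,2) (1,0) (1,1) (1,2) (2,0) (2,1) (2,2)] -> total=9
Click 2 (4,3) count=3: revealed 1 new [(4,3)] -> total=10
Click 3 (0,2) count=1: revealed 0 new [(none)] -> total=10
Click 4 (2,2) count=2: revealed 0 new [(none)] -> total=10

Answer: 10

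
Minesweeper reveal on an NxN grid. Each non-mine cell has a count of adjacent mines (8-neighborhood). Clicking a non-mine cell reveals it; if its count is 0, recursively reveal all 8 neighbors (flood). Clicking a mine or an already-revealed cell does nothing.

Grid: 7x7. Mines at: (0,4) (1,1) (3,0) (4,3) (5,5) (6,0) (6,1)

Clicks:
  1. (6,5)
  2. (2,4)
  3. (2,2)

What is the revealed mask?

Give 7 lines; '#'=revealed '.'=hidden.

Click 1 (6,5) count=1: revealed 1 new [(6,5)] -> total=1
Click 2 (2,4) count=0: revealed 20 new [(0,5) (0,6) (1,2) (1,3) (1,4) (1,5) (1,6) (2,2) (2,3) (2,4) (2,5) (2,6) (3,2) (3,3) (3,4) (3,5) (3,6) (4,4) (4,5) (4,6)] -> total=21
Click 3 (2,2) count=1: revealed 0 new [(none)] -> total=21

Answer: .....##
..#####
..#####
..#####
....###
.......
.....#.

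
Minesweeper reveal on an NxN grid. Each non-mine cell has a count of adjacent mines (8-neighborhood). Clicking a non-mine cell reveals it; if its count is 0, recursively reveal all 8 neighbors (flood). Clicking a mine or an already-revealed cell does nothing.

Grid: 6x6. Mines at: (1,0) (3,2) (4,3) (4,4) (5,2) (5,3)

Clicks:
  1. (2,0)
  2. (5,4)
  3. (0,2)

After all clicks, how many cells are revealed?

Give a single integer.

Click 1 (2,0) count=1: revealed 1 new [(2,0)] -> total=1
Click 2 (5,4) count=3: revealed 1 new [(5,4)] -> total=2
Click 3 (0,2) count=0: revealed 18 new [(0,1) (0,2) (0,3) (0,4) (0,5) (1,1) (1,2) (1,3) (1,4) (1,5) (2,1) (2,2) (2,3) (2,4) (2,5) (3,3) (3,4) (3,5)] -> total=20

Answer: 20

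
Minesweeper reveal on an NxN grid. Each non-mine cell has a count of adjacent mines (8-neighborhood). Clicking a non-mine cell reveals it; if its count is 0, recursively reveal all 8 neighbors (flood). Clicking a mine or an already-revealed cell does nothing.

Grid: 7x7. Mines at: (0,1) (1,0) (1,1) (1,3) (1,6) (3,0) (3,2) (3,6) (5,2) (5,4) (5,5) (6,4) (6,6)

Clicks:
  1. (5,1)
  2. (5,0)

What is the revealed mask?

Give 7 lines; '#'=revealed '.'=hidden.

Click 1 (5,1) count=1: revealed 1 new [(5,1)] -> total=1
Click 2 (5,0) count=0: revealed 5 new [(4,0) (4,1) (5,0) (6,0) (6,1)] -> total=6

Answer: .......
.......
.......
.......
##.....
##.....
##.....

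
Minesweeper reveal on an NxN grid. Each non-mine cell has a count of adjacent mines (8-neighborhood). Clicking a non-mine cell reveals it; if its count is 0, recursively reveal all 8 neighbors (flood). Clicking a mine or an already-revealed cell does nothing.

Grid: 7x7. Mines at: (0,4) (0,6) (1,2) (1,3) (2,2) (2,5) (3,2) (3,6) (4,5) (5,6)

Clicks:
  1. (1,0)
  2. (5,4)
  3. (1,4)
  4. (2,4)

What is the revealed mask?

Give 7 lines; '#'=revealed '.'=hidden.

Answer: ##.....
##..#..
##..#..
##.....
#####..
######.
######.

Derivation:
Click 1 (1,0) count=0: revealed 25 new [(0,0) (0,1) (1,0) (1,1) (2,0) (2,1) (3,0) (3,1) (4,0) (4,1) (4,2) (4,3) (4,4) (5,0) (5,1) (5,2) (5,3) (5,4) (5,5) (6,0) (6,1) (6,2) (6,3) (6,4) (6,5)] -> total=25
Click 2 (5,4) count=1: revealed 0 new [(none)] -> total=25
Click 3 (1,4) count=3: revealed 1 new [(1,4)] -> total=26
Click 4 (2,4) count=2: revealed 1 new [(2,4)] -> total=27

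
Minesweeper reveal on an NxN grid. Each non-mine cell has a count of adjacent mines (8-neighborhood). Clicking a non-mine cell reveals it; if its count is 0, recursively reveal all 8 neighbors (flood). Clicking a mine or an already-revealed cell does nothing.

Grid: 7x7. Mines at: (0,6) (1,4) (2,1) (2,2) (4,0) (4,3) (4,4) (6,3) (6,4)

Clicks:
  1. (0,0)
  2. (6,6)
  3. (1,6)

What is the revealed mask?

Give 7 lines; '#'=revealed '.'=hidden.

Answer: ####...
####.##
.....##
.....##
.....##
.....##
.....##

Derivation:
Click 1 (0,0) count=0: revealed 8 new [(0,0) (0,1) (0,2) (0,3) (1,0) (1,1) (1,2) (1,3)] -> total=8
Click 2 (6,6) count=0: revealed 12 new [(1,5) (1,6) (2,5) (2,6) (3,5) (3,6) (4,5) (4,6) (5,5) (5,6) (6,5) (6,6)] -> total=20
Click 3 (1,6) count=1: revealed 0 new [(none)] -> total=20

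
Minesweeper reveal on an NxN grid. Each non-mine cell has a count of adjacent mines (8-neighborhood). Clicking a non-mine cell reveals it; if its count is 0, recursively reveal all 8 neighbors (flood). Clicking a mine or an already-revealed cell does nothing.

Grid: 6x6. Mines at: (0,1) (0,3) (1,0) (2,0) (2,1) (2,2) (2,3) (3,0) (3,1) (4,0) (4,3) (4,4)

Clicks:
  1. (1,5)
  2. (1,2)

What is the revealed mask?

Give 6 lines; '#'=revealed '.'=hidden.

Click 1 (1,5) count=0: revealed 8 new [(0,4) (0,5) (1,4) (1,5) (2,4) (2,5) (3,4) (3,5)] -> total=8
Click 2 (1,2) count=5: revealed 1 new [(1,2)] -> total=9

Answer: ....##
..#.##
....##
....##
......
......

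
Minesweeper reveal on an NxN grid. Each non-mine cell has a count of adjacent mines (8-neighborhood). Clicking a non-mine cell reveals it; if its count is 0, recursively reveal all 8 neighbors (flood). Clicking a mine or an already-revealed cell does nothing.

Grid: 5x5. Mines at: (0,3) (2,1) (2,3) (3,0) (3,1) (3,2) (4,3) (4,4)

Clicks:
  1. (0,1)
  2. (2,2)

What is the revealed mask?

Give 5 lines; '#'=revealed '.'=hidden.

Answer: ###..
###..
..#..
.....
.....

Derivation:
Click 1 (0,1) count=0: revealed 6 new [(0,0) (0,1) (0,2) (1,0) (1,1) (1,2)] -> total=6
Click 2 (2,2) count=4: revealed 1 new [(2,2)] -> total=7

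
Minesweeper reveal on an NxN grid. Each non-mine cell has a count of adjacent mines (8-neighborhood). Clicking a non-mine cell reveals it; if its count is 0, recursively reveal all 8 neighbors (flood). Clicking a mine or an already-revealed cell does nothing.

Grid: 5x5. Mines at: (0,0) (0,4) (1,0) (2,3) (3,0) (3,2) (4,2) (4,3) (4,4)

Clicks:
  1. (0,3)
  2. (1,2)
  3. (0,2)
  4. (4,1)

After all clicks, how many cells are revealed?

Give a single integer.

Click 1 (0,3) count=1: revealed 1 new [(0,3)] -> total=1
Click 2 (1,2) count=1: revealed 1 new [(1,2)] -> total=2
Click 3 (0,2) count=0: revealed 4 new [(0,1) (0,2) (1,1) (1,3)] -> total=6
Click 4 (4,1) count=3: revealed 1 new [(4,1)] -> total=7

Answer: 7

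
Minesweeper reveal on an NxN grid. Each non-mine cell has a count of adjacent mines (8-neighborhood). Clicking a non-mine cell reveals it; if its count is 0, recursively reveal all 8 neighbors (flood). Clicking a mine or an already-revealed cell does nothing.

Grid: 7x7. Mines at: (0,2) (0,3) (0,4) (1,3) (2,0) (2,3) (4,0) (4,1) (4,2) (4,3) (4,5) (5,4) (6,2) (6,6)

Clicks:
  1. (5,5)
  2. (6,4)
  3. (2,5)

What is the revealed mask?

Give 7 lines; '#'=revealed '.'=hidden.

Answer: .....##
....###
....###
....###
.......
.....#.
....#..

Derivation:
Click 1 (5,5) count=3: revealed 1 new [(5,5)] -> total=1
Click 2 (6,4) count=1: revealed 1 new [(6,4)] -> total=2
Click 3 (2,5) count=0: revealed 11 new [(0,5) (0,6) (1,4) (1,5) (1,6) (2,4) (2,5) (2,6) (3,4) (3,5) (3,6)] -> total=13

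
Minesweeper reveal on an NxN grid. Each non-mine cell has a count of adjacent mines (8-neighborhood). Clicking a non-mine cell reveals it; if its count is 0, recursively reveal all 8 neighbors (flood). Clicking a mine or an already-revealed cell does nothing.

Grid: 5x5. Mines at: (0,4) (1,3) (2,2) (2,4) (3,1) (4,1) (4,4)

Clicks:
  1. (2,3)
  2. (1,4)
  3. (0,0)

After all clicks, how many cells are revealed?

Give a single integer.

Click 1 (2,3) count=3: revealed 1 new [(2,3)] -> total=1
Click 2 (1,4) count=3: revealed 1 new [(1,4)] -> total=2
Click 3 (0,0) count=0: revealed 8 new [(0,0) (0,1) (0,2) (1,0) (1,1) (1,2) (2,0) (2,1)] -> total=10

Answer: 10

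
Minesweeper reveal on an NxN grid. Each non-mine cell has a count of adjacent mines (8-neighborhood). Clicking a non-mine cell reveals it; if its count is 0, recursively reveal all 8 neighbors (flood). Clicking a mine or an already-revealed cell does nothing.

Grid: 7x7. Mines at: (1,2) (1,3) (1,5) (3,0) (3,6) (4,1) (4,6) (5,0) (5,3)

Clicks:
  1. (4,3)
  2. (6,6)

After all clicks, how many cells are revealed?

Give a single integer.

Answer: 7

Derivation:
Click 1 (4,3) count=1: revealed 1 new [(4,3)] -> total=1
Click 2 (6,6) count=0: revealed 6 new [(5,4) (5,5) (5,6) (6,4) (6,5) (6,6)] -> total=7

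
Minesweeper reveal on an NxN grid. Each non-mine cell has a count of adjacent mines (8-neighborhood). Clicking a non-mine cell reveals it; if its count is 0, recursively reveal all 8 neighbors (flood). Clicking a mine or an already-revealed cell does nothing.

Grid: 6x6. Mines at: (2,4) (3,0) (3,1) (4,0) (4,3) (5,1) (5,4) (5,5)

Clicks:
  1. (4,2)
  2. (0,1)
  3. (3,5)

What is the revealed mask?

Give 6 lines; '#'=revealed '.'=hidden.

Click 1 (4,2) count=3: revealed 1 new [(4,2)] -> total=1
Click 2 (0,1) count=0: revealed 16 new [(0,0) (0,1) (0,2) (0,3) (0,4) (0,5) (1,0) (1,1) (1,2) (1,3) (1,4) (1,5) (2,0) (2,1) (2,2) (2,3)] -> total=17
Click 3 (3,5) count=1: revealed 1 new [(3,5)] -> total=18

Answer: ######
######
####..
.....#
..#...
......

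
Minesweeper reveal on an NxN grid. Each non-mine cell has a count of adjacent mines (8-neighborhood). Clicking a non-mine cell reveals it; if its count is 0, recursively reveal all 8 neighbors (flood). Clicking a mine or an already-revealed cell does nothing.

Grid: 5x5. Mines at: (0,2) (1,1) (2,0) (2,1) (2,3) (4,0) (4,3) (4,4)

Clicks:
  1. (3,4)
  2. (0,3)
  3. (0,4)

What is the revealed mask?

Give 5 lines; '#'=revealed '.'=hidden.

Click 1 (3,4) count=3: revealed 1 new [(3,4)] -> total=1
Click 2 (0,3) count=1: revealed 1 new [(0,3)] -> total=2
Click 3 (0,4) count=0: revealed 3 new [(0,4) (1,3) (1,4)] -> total=5

Answer: ...##
...##
.....
....#
.....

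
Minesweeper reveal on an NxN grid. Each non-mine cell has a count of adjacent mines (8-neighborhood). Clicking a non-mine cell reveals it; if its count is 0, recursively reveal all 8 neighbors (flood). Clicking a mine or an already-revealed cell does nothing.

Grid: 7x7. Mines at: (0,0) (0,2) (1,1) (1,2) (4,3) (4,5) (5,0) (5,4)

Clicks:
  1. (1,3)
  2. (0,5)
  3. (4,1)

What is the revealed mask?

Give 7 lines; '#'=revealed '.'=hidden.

Answer: ...####
...####
...####
...####
.#.....
.......
.......

Derivation:
Click 1 (1,3) count=2: revealed 1 new [(1,3)] -> total=1
Click 2 (0,5) count=0: revealed 15 new [(0,3) (0,4) (0,5) (0,6) (1,4) (1,5) (1,6) (2,3) (2,4) (2,5) (2,6) (3,3) (3,4) (3,5) (3,6)] -> total=16
Click 3 (4,1) count=1: revealed 1 new [(4,1)] -> total=17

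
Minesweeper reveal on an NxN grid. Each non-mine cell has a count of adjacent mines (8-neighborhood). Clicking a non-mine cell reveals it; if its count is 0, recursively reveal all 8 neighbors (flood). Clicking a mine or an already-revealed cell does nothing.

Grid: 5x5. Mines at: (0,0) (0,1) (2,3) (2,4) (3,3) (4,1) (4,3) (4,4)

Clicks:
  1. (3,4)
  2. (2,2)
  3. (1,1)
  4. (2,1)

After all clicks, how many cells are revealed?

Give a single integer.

Answer: 10

Derivation:
Click 1 (3,4) count=5: revealed 1 new [(3,4)] -> total=1
Click 2 (2,2) count=2: revealed 1 new [(2,2)] -> total=2
Click 3 (1,1) count=2: revealed 1 new [(1,1)] -> total=3
Click 4 (2,1) count=0: revealed 7 new [(1,0) (1,2) (2,0) (2,1) (3,0) (3,1) (3,2)] -> total=10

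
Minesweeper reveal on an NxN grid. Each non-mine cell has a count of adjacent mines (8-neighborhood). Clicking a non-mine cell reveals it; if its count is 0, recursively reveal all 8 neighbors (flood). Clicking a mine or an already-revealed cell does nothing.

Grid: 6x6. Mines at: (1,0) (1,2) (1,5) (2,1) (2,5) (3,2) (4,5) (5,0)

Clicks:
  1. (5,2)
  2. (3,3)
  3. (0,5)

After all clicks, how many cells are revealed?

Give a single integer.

Answer: 10

Derivation:
Click 1 (5,2) count=0: revealed 8 new [(4,1) (4,2) (4,3) (4,4) (5,1) (5,2) (5,3) (5,4)] -> total=8
Click 2 (3,3) count=1: revealed 1 new [(3,3)] -> total=9
Click 3 (0,5) count=1: revealed 1 new [(0,5)] -> total=10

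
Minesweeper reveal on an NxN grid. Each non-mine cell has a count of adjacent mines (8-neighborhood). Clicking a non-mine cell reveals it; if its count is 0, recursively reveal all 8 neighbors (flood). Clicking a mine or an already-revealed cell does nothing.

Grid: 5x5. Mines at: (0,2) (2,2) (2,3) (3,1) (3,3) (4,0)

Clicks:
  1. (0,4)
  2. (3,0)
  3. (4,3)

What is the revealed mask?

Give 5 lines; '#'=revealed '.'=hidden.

Click 1 (0,4) count=0: revealed 4 new [(0,3) (0,4) (1,3) (1,4)] -> total=4
Click 2 (3,0) count=2: revealed 1 new [(3,0)] -> total=5
Click 3 (4,3) count=1: revealed 1 new [(4,3)] -> total=6

Answer: ...##
...##
.....
#....
...#.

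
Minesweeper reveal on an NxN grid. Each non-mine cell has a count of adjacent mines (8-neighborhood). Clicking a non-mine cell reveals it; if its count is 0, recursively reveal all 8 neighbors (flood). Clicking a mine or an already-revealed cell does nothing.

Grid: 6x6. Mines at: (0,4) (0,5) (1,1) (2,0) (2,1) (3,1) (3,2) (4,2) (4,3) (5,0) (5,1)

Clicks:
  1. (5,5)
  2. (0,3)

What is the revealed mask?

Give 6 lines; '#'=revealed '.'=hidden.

Click 1 (5,5) count=0: revealed 13 new [(1,3) (1,4) (1,5) (2,3) (2,4) (2,5) (3,3) (3,4) (3,5) (4,4) (4,5) (5,4) (5,5)] -> total=13
Click 2 (0,3) count=1: revealed 1 new [(0,3)] -> total=14

Answer: ...#..
...###
...###
...###
....##
....##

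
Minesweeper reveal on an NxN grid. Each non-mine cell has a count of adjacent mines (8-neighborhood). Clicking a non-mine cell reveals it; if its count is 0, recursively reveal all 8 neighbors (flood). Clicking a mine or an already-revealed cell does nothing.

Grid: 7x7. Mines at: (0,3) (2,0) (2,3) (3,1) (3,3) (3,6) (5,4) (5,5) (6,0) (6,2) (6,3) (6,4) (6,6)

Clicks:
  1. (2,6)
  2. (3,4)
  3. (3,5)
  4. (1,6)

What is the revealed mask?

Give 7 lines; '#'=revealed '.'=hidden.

Answer: ....###
....###
....###
....##.
.......
.......
.......

Derivation:
Click 1 (2,6) count=1: revealed 1 new [(2,6)] -> total=1
Click 2 (3,4) count=2: revealed 1 new [(3,4)] -> total=2
Click 3 (3,5) count=1: revealed 1 new [(3,5)] -> total=3
Click 4 (1,6) count=0: revealed 8 new [(0,4) (0,5) (0,6) (1,4) (1,5) (1,6) (2,4) (2,5)] -> total=11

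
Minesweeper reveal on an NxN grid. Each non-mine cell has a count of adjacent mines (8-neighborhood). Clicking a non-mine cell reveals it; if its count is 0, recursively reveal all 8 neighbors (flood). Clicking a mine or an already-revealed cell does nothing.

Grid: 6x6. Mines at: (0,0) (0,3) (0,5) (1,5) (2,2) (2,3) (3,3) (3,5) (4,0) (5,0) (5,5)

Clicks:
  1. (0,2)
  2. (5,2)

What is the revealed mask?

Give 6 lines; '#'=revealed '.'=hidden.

Answer: ..#...
......
......
......
.####.
.####.

Derivation:
Click 1 (0,2) count=1: revealed 1 new [(0,2)] -> total=1
Click 2 (5,2) count=0: revealed 8 new [(4,1) (4,2) (4,3) (4,4) (5,1) (5,2) (5,3) (5,4)] -> total=9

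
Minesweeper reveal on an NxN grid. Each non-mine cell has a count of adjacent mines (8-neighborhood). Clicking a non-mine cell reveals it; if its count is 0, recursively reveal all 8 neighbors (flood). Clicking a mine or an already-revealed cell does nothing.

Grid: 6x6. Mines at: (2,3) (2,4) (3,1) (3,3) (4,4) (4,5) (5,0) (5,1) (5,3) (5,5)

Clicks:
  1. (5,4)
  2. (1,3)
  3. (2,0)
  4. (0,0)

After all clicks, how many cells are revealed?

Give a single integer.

Click 1 (5,4) count=4: revealed 1 new [(5,4)] -> total=1
Click 2 (1,3) count=2: revealed 1 new [(1,3)] -> total=2
Click 3 (2,0) count=1: revealed 1 new [(2,0)] -> total=3
Click 4 (0,0) count=0: revealed 13 new [(0,0) (0,1) (0,2) (0,3) (0,4) (0,5) (1,0) (1,1) (1,2) (1,4) (1,5) (2,1) (2,2)] -> total=16

Answer: 16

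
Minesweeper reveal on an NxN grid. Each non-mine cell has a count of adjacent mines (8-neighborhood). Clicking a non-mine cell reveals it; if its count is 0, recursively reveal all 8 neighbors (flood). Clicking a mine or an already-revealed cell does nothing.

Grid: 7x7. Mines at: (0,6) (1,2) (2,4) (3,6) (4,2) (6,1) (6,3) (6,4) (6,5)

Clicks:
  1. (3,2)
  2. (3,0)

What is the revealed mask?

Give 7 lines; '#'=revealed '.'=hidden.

Answer: ##.....
##.....
##.....
###....
##.....
##.....
.......

Derivation:
Click 1 (3,2) count=1: revealed 1 new [(3,2)] -> total=1
Click 2 (3,0) count=0: revealed 12 new [(0,0) (0,1) (1,0) (1,1) (2,0) (2,1) (3,0) (3,1) (4,0) (4,1) (5,0) (5,1)] -> total=13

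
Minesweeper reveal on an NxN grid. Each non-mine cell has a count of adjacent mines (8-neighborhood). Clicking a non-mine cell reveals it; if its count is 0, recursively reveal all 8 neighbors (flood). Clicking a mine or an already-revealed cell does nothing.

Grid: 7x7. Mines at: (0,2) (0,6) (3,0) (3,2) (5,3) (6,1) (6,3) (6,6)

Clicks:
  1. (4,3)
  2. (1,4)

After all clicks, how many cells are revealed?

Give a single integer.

Click 1 (4,3) count=2: revealed 1 new [(4,3)] -> total=1
Click 2 (1,4) count=0: revealed 21 new [(0,3) (0,4) (0,5) (1,3) (1,4) (1,5) (1,6) (2,3) (2,4) (2,5) (2,6) (3,3) (3,4) (3,5) (3,6) (4,4) (4,5) (4,6) (5,4) (5,5) (5,6)] -> total=22

Answer: 22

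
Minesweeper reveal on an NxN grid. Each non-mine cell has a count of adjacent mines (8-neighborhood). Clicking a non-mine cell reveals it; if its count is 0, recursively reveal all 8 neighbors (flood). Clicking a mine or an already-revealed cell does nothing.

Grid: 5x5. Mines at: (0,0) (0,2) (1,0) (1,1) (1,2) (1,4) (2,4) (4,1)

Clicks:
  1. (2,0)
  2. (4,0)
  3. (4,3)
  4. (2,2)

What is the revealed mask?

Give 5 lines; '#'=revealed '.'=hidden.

Answer: .....
.....
#.#..
..###
#.###

Derivation:
Click 1 (2,0) count=2: revealed 1 new [(2,0)] -> total=1
Click 2 (4,0) count=1: revealed 1 new [(4,0)] -> total=2
Click 3 (4,3) count=0: revealed 6 new [(3,2) (3,3) (3,4) (4,2) (4,3) (4,4)] -> total=8
Click 4 (2,2) count=2: revealed 1 new [(2,2)] -> total=9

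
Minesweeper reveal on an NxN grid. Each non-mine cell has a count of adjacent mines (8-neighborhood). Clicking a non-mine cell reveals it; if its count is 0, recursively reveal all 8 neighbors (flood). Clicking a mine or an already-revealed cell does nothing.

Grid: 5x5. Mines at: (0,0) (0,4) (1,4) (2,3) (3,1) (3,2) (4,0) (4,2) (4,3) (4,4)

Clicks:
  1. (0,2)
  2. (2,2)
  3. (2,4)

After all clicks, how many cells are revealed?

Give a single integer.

Answer: 8

Derivation:
Click 1 (0,2) count=0: revealed 6 new [(0,1) (0,2) (0,3) (1,1) (1,2) (1,3)] -> total=6
Click 2 (2,2) count=3: revealed 1 new [(2,2)] -> total=7
Click 3 (2,4) count=2: revealed 1 new [(2,4)] -> total=8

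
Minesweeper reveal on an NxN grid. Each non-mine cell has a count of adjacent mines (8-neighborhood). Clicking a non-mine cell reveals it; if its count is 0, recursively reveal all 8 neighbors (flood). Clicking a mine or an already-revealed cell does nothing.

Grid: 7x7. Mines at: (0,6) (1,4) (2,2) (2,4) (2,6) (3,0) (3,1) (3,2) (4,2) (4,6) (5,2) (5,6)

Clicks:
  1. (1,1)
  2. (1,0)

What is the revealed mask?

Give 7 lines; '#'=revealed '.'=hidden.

Answer: ####...
####...
##.....
.......
.......
.......
.......

Derivation:
Click 1 (1,1) count=1: revealed 1 new [(1,1)] -> total=1
Click 2 (1,0) count=0: revealed 9 new [(0,0) (0,1) (0,2) (0,3) (1,0) (1,2) (1,3) (2,0) (2,1)] -> total=10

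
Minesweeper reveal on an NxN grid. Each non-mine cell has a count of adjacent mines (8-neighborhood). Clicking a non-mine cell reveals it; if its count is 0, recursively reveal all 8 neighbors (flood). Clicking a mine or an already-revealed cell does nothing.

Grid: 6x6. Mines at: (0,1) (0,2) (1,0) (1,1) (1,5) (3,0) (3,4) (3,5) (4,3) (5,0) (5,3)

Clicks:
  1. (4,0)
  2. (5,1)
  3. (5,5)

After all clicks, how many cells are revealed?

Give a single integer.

Click 1 (4,0) count=2: revealed 1 new [(4,0)] -> total=1
Click 2 (5,1) count=1: revealed 1 new [(5,1)] -> total=2
Click 3 (5,5) count=0: revealed 4 new [(4,4) (4,5) (5,4) (5,5)] -> total=6

Answer: 6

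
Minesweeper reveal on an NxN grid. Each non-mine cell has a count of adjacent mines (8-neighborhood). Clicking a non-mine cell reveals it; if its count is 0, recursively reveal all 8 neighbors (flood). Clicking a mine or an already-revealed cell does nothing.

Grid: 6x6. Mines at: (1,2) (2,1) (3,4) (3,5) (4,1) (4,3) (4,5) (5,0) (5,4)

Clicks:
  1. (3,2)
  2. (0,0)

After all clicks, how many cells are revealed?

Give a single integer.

Click 1 (3,2) count=3: revealed 1 new [(3,2)] -> total=1
Click 2 (0,0) count=0: revealed 4 new [(0,0) (0,1) (1,0) (1,1)] -> total=5

Answer: 5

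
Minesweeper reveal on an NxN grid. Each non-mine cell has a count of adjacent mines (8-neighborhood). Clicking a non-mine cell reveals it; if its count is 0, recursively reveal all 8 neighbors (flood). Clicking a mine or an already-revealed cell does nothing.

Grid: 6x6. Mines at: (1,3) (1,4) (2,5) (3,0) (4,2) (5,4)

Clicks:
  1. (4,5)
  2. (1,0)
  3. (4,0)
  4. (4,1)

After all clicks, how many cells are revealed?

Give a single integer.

Answer: 12

Derivation:
Click 1 (4,5) count=1: revealed 1 new [(4,5)] -> total=1
Click 2 (1,0) count=0: revealed 9 new [(0,0) (0,1) (0,2) (1,0) (1,1) (1,2) (2,0) (2,1) (2,2)] -> total=10
Click 3 (4,0) count=1: revealed 1 new [(4,0)] -> total=11
Click 4 (4,1) count=2: revealed 1 new [(4,1)] -> total=12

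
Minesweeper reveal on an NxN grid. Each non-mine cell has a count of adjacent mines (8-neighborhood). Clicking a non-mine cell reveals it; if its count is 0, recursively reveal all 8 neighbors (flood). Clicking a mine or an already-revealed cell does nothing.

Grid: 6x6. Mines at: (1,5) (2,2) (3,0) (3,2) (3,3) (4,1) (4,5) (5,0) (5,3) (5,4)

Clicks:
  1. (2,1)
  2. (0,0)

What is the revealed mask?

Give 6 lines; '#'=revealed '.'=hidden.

Click 1 (2,1) count=3: revealed 1 new [(2,1)] -> total=1
Click 2 (0,0) count=0: revealed 11 new [(0,0) (0,1) (0,2) (0,3) (0,4) (1,0) (1,1) (1,2) (1,3) (1,4) (2,0)] -> total=12

Answer: #####.
#####.
##....
......
......
......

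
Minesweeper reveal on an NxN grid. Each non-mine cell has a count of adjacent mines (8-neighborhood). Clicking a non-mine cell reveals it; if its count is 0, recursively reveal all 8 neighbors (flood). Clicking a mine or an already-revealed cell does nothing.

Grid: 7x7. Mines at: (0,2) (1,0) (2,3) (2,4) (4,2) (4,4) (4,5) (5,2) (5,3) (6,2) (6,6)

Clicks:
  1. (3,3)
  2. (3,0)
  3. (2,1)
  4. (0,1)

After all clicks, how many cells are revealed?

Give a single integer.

Click 1 (3,3) count=4: revealed 1 new [(3,3)] -> total=1
Click 2 (3,0) count=0: revealed 10 new [(2,0) (2,1) (3,0) (3,1) (4,0) (4,1) (5,0) (5,1) (6,0) (6,1)] -> total=11
Click 3 (2,1) count=1: revealed 0 new [(none)] -> total=11
Click 4 (0,1) count=2: revealed 1 new [(0,1)] -> total=12

Answer: 12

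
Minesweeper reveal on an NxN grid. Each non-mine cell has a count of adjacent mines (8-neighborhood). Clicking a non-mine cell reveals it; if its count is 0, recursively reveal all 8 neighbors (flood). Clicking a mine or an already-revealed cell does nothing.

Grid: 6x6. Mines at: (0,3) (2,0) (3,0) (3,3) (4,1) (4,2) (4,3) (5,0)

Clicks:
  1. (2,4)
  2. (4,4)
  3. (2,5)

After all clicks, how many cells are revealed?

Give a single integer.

Answer: 12

Derivation:
Click 1 (2,4) count=1: revealed 1 new [(2,4)] -> total=1
Click 2 (4,4) count=2: revealed 1 new [(4,4)] -> total=2
Click 3 (2,5) count=0: revealed 10 new [(0,4) (0,5) (1,4) (1,5) (2,5) (3,4) (3,5) (4,5) (5,4) (5,5)] -> total=12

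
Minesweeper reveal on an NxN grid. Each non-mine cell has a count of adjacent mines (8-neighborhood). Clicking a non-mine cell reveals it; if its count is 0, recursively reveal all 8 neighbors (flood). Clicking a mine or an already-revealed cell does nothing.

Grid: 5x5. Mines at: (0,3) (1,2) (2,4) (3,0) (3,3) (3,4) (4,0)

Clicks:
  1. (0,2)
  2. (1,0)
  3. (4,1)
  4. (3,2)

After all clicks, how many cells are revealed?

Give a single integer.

Click 1 (0,2) count=2: revealed 1 new [(0,2)] -> total=1
Click 2 (1,0) count=0: revealed 6 new [(0,0) (0,1) (1,0) (1,1) (2,0) (2,1)] -> total=7
Click 3 (4,1) count=2: revealed 1 new [(4,1)] -> total=8
Click 4 (3,2) count=1: revealed 1 new [(3,2)] -> total=9

Answer: 9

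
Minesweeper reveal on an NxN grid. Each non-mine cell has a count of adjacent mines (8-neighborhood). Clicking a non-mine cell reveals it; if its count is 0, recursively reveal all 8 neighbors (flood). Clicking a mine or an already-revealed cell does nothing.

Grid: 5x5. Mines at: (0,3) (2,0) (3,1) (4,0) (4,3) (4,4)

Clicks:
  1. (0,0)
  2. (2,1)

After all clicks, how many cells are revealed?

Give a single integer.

Click 1 (0,0) count=0: revealed 6 new [(0,0) (0,1) (0,2) (1,0) (1,1) (1,2)] -> total=6
Click 2 (2,1) count=2: revealed 1 new [(2,1)] -> total=7

Answer: 7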